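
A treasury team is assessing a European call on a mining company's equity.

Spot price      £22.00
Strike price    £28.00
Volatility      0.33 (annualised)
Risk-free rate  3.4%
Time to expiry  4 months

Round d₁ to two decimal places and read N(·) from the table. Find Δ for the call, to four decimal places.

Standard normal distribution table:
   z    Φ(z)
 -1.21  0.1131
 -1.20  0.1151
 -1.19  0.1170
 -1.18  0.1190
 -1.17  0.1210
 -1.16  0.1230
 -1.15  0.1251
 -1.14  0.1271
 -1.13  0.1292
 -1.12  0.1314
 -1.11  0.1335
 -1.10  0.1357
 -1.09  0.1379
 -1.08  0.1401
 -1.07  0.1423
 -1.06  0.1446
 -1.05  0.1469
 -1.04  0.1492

T = 0.3333;  σ√T = 0.1905
ln(S/K) + (r + σ²/2)T = ln(22/28) + (0.034 + 0.33²/2)·0.3333 = -0.2412 + 0.0295 = -0.2117
d₁ = -0.2117 / 0.1905 = -1.1110 → -1.11
N(d₁) = N(-1.11) = 0.1335
Δ_call = N(d₁) = 0.1335

0.1335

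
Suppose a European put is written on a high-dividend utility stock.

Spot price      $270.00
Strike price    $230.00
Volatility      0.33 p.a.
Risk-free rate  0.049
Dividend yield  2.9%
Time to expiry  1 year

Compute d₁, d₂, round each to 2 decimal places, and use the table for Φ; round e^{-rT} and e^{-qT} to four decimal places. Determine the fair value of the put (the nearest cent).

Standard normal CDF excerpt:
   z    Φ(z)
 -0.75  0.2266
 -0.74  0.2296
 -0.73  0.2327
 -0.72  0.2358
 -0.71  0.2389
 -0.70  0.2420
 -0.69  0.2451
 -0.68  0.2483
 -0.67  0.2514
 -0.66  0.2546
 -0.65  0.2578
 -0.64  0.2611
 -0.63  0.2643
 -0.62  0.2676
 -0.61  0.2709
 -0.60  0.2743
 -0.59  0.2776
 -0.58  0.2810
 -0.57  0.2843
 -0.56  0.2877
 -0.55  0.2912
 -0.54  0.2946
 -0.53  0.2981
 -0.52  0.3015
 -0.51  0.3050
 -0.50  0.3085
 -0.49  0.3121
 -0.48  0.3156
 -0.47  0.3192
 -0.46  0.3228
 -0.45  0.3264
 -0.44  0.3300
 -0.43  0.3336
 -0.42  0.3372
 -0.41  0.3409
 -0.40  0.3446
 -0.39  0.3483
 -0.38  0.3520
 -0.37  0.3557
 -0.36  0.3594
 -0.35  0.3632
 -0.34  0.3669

$14.43

σ√T = 0.33·√1 = 0.3300
d₁ = [ln(270/230) + (0.049 − 0.029 + 0.33²/2)·1] / 0.3300 = [0.1603 + 0.0745] / 0.3300 = 0.7115 ≈ 0.71
d₂ = d₁ − σ√T = 0.7115 − 0.3300 = 0.3815 ≈ 0.38
exp(−qT) = exp(−0.029·1) = 0.9714;  exp(−rT) = exp(−0.049·1) = 0.9522
N(−d₂) = N(-0.38) = 0.3520;  N(−d₁) = N(-0.71) = 0.2389
P = 230·0.9522·0.3520 − 270·0.9714·0.2389 = 77.0901 − 62.6582 = 14.4319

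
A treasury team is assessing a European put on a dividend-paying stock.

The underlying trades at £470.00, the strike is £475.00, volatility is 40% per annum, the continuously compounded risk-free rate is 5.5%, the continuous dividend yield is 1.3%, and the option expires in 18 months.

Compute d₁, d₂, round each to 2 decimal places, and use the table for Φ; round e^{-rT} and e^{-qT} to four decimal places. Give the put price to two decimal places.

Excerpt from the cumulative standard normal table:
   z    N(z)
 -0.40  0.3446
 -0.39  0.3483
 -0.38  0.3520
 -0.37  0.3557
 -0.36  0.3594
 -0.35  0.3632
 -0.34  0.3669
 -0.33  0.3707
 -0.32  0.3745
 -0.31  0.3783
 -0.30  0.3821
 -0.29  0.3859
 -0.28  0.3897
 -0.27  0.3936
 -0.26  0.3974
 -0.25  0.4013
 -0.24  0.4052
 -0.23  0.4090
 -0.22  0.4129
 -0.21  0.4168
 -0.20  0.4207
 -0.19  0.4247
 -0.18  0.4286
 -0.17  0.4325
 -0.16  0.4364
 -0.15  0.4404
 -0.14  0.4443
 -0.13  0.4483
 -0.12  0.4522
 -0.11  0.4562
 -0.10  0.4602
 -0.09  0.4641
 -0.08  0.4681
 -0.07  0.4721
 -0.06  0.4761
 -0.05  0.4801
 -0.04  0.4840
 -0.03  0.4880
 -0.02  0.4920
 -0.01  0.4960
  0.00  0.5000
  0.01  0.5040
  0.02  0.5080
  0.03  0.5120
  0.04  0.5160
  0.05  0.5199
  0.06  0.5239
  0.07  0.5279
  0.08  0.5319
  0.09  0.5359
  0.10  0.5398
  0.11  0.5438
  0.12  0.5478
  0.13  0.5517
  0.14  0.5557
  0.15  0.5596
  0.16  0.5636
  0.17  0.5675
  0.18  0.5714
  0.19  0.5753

£75.64

σ√T = 0.4·√1.5 = 0.4899
d₁ = [ln(470/475) + (0.055 − 0.013 + 0.4²/2)·1.5] / 0.4899 = [-0.0106 + 0.1830] / 0.4899 = 0.3519 which rounds to 0.35
d₂ = d₁ − σ√T = 0.3519 − 0.4899 = -0.1380 which rounds to -0.14
e^(−qT) = e^(−0.013·1.5) = 0.9807;  e^(−rT) = e^(−0.055·1.5) = 0.9208
P = 475·0.9208·N(0.14) − 470·0.9807·N(-0.35) = 475·0.9208·0.5557 − 470·0.9807·0.3632 = 243.0521 − 167.4094 = 75.6427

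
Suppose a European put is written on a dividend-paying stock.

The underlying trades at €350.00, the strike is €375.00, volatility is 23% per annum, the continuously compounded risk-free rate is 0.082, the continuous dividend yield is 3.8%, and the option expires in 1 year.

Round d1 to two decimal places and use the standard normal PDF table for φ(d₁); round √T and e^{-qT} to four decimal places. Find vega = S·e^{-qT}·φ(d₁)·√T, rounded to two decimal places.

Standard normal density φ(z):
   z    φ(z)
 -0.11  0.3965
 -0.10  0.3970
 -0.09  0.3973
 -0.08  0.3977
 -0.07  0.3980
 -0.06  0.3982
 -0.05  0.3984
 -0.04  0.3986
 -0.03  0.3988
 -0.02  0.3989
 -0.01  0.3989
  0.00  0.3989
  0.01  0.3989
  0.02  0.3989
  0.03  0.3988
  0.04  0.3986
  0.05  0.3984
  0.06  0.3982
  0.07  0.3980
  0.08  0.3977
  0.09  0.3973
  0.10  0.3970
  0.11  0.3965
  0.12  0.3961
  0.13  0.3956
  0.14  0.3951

134.41

σ√T = 0.23·√1 = 0.2300
d₁ = [ln(350/375) + (0.082 − 0.038 + 0.23²/2)·1] / 0.2300 = [-0.0690 + 0.0705] / 0.2300 = 0.0063 ≈ 0.01
√T = √1 = 1.0000
φ(d₁) = φ(0.01) = 0.3989
e^(−qT) = e^(−0.038·1) = 0.9627
vega = S·e^(−qT)·φ(d₁)·√T = 350·0.9627·0.3989·1.0000 = 134.4074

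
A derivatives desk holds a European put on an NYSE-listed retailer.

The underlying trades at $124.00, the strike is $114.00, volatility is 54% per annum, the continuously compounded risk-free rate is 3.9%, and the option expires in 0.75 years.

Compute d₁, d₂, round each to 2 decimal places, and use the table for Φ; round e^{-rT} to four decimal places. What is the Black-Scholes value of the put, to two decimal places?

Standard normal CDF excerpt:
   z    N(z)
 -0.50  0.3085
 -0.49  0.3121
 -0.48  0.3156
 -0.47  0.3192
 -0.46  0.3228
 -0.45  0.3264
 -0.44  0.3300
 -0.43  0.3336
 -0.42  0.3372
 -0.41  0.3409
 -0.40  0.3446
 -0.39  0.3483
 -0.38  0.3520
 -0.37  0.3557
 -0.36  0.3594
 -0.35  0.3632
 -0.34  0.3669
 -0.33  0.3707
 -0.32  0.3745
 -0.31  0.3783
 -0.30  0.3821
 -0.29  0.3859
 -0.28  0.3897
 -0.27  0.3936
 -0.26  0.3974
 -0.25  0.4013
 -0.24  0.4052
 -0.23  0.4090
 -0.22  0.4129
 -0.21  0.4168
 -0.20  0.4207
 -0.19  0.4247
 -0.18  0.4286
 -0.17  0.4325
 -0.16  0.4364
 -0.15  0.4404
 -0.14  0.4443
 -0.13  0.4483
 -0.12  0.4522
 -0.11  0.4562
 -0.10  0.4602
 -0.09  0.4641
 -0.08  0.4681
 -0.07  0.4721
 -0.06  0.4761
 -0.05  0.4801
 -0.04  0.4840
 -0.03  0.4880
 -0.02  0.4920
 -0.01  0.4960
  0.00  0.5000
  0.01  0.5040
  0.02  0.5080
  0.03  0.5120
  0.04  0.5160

σ√T = 0.54 × 0.8660 = 0.4677
d₁ = [ln(124/114) + (0.039 + 0.54²/2)·0.75] / 0.4677 = [0.0841 + 0.1386] / 0.4677 = 0.4762 ⇒ 0.48
d₂ = d₁ − σ√T = 0.4762 − 0.4677 = 0.0085 ⇒ 0.01
e^(−rT) = e^(−0.039·0.75) = 0.9712
P = 114·0.9712·N(-0.01) − 124·N(-0.48) = 114·0.9712·0.4960 − 124·0.3156 = 54.9155 − 39.1344 = 15.7811

$15.78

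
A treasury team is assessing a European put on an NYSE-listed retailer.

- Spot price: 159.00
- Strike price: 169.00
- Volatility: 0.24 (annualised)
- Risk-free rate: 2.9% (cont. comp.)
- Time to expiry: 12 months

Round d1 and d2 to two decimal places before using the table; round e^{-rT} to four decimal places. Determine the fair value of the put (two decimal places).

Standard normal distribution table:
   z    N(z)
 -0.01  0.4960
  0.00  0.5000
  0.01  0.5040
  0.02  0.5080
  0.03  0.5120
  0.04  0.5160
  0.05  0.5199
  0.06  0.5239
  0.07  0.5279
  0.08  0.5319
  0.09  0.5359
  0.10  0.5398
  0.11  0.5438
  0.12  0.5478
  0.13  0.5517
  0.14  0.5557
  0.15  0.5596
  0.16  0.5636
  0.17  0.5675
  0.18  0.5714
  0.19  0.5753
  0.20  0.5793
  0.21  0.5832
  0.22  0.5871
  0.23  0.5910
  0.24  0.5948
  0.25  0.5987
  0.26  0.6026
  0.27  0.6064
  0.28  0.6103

18.15

σ√T = 0.24·√1 = 0.2400
ln(S/K) + (r + σ²/2)T = ln(159/169) + (0.029 + 0.24²/2)·1 = -0.0610 + 0.0578 = -0.0032
d₁ = -0.0032 / 0.2400 = -0.0133 ≈ -0.01
d₂ = d₁ − σ√T = -0.0133 − 0.2400 = -0.2533 ≈ -0.25
exp(−rT) = exp(−0.029·1) = 0.9714
N(−d₂) = N(0.25) = 0.5987;  N(−d₁) = N(0.01) = 0.5040
P = 169·0.9714·0.5987 − 159·0.5040 = 98.2865 − 80.1360 = 18.1505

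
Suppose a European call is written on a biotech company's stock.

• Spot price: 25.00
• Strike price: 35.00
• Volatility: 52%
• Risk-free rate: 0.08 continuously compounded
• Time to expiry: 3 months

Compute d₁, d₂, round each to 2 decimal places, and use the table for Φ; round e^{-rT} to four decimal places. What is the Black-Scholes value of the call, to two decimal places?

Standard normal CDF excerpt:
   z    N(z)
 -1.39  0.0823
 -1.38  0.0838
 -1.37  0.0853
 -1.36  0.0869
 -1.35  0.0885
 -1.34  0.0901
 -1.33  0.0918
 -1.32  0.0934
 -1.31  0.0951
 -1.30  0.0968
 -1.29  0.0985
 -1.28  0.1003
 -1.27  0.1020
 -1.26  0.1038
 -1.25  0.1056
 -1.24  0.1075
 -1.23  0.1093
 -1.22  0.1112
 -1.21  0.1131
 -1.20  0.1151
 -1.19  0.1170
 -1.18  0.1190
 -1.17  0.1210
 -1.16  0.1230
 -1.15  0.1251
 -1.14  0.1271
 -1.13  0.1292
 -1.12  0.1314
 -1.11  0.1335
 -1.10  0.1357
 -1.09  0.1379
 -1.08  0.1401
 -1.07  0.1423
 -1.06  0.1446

σ√T = 0.52·√0.25 = 0.2600
d₁ = [ln(25/35) + (0.08 + 0.52²/2)·0.25] / 0.2600 = [-0.3365 + 0.0538] / 0.2600 = -1.0872 ⇒ -1.09
d₂ = d₁ − σ√T = -1.0872 − 0.2600 = -1.3472 ⇒ -1.35
e^(−rT) = e^(−0.08·0.25) = 0.9802
C = 25·N(-1.09) − 35·0.9802·N(-1.35) = 25·0.1379 − 35·0.9802·0.0885 = 3.4475 − 3.0362 = 0.4113

0.41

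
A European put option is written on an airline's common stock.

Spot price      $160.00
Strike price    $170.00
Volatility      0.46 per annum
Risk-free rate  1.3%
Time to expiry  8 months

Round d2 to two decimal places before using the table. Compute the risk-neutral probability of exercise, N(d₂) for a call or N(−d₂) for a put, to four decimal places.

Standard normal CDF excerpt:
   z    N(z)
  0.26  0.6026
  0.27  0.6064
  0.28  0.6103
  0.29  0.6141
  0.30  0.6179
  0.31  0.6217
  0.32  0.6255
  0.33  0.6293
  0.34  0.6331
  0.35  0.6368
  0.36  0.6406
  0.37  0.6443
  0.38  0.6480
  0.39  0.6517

0.6293

T = 0.6667;  σ√T = 0.3756
d₁ = [ln(160/170) + (0.013 + 0.46²/2)·0.6667] / 0.3756 = [-0.0606 + 0.0792] / 0.3756 = 0.0495 ≈ 0.05
d₂ = d₁ − σ√T = 0.0495 − 0.3756 = -0.3261 ≈ -0.33
Pr(exercise) under Q = N(−d₂) = N(0.33) = 0.6293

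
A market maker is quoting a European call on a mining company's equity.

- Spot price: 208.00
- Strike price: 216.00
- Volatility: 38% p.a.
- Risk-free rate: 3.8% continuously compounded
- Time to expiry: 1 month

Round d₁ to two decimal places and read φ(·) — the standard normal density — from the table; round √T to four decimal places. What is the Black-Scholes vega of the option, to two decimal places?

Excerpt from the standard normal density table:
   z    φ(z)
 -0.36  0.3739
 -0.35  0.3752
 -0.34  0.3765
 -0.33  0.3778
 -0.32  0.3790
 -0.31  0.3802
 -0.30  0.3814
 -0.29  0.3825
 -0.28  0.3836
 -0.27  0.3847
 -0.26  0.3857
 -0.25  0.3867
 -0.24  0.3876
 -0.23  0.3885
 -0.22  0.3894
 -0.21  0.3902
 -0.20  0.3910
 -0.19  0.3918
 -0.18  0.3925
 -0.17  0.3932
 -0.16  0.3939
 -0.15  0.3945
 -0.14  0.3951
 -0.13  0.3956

23.16

σ√T = 0.38 × 0.2887 = 0.1097
d₁ = [ln(208/216) + (0.038 + 0.38²/2)·0.08333] / 0.1097 = [-0.0377 + 0.0092] / 0.1097 = -0.2603 → -0.26
√T = √0.08333 = 0.2887
φ(d₁) = φ(-0.26) = 0.3857
vega = S·φ(d₁)·√T = 208·0.3857·0.2887 = 23.1611
(Vega is the same for a European call and put with the same parameters.)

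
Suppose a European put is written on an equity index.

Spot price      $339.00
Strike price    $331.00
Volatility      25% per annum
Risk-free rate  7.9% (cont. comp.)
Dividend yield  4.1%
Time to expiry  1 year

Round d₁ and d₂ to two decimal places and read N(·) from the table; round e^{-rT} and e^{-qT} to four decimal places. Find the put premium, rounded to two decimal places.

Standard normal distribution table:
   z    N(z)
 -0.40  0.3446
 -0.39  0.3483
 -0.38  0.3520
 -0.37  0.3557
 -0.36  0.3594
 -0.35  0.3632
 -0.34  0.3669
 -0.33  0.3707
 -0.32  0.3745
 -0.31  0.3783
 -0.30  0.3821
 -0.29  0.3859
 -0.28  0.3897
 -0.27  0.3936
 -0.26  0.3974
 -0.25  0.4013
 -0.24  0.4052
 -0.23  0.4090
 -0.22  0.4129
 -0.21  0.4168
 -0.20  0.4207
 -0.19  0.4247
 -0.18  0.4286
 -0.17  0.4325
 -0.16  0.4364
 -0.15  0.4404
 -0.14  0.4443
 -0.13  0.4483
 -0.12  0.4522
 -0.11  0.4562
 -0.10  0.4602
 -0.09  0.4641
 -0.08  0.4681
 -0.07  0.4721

$22.57

σ√T = 0.25 × 1.0000 = 0.2500
ln(S/K) + (r − q + σ²/2)T = ln(339/331) + (0.079 − 0.041 + 0.25²/2)·1 = 0.0239 + 0.0693 = 0.0931
d₁ = 0.0931 / 0.2500 = 0.3725 ⇒ 0.37
d₂ = d₁ − σ√T = 0.3725 − 0.2500 = 0.1225 ⇒ 0.12
exp(−qT) = exp(−0.041·1) = 0.9598;  exp(−rT) = exp(−0.079·1) = 0.9240
N(−d₂) = N(-0.12) = 0.4522;  N(−d₁) = N(-0.37) = 0.3557
P = 331·0.9240·0.4522 − 339·0.9598·0.3557 = 138.3027 − 115.7349 = 22.5678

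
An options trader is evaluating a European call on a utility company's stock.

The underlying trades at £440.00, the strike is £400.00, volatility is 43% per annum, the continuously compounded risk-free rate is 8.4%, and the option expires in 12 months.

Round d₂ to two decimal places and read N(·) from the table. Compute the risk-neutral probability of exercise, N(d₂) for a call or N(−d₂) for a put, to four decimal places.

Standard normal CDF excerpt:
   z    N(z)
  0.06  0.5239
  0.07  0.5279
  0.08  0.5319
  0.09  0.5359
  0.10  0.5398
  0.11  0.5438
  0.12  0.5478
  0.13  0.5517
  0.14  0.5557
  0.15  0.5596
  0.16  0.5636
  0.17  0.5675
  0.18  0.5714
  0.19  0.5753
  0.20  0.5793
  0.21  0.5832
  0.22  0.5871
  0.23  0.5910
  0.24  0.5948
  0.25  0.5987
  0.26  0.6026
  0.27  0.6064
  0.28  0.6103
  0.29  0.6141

σ√T = 0.43 × 1.0000 = 0.4300
d₁ = [ln(440/400) + (0.084 + 0.43²/2)·1] / 0.4300 = [0.0953 + 0.1764] / 0.4300 = 0.6320 → 0.63
d₂ = d₁ − σ√T = 0.6320 − 0.4300 = 0.2020 → 0.20
Risk-neutral Pr[S_T > K] = N(d₂) = N(0.20) = 0.5793

0.5793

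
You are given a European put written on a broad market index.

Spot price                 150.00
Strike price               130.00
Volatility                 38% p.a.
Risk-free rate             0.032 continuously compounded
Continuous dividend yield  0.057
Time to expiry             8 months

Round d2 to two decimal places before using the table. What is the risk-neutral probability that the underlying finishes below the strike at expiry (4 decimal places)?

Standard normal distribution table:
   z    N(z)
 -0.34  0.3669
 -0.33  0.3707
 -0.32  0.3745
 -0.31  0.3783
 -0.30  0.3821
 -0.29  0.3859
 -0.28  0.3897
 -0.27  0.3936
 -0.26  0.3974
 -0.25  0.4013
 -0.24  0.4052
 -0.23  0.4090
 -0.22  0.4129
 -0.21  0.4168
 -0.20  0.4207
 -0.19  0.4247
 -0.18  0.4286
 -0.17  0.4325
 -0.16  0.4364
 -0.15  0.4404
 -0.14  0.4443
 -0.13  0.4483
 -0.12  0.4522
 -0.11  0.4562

0.4013

σ√T = 0.38 × 0.8165 = 0.3103
d₁ = [ln(150/130) + (0.032 − 0.057 + 0.38²/2)·0.6667] / 0.3103 = [0.1431 + 0.0315] / 0.3103 = 0.5626 → 0.56
d₂ = d₁ − σ√T = 0.5626 − 0.3103 = 0.2524 → 0.25
Risk-neutral Pr[S_T < K] = N(−d₂) = N(-0.25) = 0.4013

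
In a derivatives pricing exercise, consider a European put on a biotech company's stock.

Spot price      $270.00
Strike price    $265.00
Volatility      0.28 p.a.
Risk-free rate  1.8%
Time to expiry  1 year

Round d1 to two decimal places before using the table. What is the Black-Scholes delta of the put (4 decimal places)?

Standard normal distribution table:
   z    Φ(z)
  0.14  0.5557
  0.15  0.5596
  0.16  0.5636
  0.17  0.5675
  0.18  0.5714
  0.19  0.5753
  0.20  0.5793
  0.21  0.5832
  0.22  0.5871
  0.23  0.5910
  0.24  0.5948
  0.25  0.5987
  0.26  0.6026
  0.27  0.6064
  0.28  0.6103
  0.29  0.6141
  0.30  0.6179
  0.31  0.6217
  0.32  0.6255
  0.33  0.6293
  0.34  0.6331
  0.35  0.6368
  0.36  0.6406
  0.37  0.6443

σ√T = 0.28·√1 = 0.2800
ln(S/K) + (r + σ²/2)T = ln(270/265) + (0.018 + 0.28²/2)·1 = 0.0187 + 0.0572 = 0.0759
d₁ = 0.0759 / 0.2800 = 0.2710 → 0.27
N(d₁) = N(0.27) = 0.6064
Δ_put = N(d₁) − 1 = 0.6064 − 1 = -0.3936

-0.3936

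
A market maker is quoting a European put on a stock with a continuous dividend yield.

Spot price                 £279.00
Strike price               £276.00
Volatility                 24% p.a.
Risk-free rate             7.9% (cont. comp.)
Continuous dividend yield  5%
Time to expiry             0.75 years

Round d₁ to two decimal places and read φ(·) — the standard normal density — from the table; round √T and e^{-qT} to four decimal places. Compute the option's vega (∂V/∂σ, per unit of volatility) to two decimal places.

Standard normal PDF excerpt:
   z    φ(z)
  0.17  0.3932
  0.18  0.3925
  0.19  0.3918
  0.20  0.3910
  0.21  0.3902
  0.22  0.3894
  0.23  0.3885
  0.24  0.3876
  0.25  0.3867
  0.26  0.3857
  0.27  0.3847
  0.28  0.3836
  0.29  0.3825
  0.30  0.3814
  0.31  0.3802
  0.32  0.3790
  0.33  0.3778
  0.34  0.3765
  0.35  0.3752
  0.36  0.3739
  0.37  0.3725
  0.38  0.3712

89.76

σ√T = 0.24 × 0.8660 = 0.2078
d₁ = [ln(279/276) + (0.079 − 0.05 + ½·0.24²)·0.75] / (σ√T) = (0.0108 + 0.0433) / 0.2078 = 0.2606 → 0.26
√T = √0.75 = 0.8660
φ(d₁) = φ(0.26) = 0.3857
e^(−qT) = e^(−0.05·0.75) = 0.9632
vega = S·e^(−qT)·φ(d₁)·√T = 279·0.9632·0.3857·0.8660 = 89.7611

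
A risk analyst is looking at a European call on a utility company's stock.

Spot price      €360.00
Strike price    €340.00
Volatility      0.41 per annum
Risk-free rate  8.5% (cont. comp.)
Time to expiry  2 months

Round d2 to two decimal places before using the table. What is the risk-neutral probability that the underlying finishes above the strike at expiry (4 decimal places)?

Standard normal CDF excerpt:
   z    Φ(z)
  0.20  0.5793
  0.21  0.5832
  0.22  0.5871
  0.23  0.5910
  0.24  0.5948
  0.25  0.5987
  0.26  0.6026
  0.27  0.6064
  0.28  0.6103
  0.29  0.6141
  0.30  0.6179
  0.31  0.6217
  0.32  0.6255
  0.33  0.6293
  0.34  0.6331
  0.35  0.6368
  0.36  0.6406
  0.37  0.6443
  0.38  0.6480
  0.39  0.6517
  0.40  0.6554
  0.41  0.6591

T = 0.1667;  σ√T = 0.1674
ln(S/K) + (r + σ²/2)T = ln(360/340) + (0.085 + 0.41²/2)·0.1667 = 0.0572 + 0.0282 = 0.0853
d₁ = 0.0853 / 0.1674 = 0.5098 ⇒ 0.51
d₂ = d₁ − σ√T = 0.5098 − 0.1674 = 0.3424 ⇒ 0.34
Pr(exercise) under Q = N(d₂) = 0.6331

0.6331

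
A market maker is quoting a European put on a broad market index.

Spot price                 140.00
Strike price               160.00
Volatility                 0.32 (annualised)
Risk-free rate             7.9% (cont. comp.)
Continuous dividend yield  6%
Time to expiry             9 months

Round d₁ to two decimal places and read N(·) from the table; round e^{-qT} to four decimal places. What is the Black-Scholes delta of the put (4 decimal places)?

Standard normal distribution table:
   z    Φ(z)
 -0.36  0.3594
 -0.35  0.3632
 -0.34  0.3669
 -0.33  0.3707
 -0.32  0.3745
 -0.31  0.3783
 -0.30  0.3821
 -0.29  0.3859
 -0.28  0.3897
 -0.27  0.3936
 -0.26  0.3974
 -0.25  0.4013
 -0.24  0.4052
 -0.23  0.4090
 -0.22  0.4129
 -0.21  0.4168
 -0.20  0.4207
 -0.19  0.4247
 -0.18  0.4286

-0.5871

σ√T = 0.32 × 0.8660 = 0.2771
ln(S/K) + (r − q + σ²/2)T = ln(140/160) + (0.079 − 0.06 + 0.32²/2)·0.75 = -0.1335 + 0.0527 = -0.0809
d₁ = -0.0809 / 0.2771 = -0.2919 ⇒ -0.29
N(d₁) = N(-0.29) = 0.3859
Δ_put = exp(−qT)·(N(d₁) − 1) = 0.9560·(0.3859 − 1) = -0.5871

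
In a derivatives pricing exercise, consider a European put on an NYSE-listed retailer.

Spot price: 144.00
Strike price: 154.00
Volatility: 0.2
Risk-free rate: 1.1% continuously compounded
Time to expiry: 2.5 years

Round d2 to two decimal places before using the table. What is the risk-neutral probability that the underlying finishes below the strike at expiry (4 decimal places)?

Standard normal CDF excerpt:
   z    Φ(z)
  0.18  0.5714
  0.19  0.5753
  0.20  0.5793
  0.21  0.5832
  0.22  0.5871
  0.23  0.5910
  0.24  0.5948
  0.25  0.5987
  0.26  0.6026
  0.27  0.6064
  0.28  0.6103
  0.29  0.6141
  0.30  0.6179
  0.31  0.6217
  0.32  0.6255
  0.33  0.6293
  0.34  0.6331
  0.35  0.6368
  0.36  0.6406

T = 2.5;  σ√T = 0.3162
d₁ = [ln(144/154) + (0.011 + ½·0.2²)·2.5] / (σ√T) = (-0.0671 + 0.0775) / 0.3162 = 0.0328 → 0.03
d₂ = 0.0328 − 0.3162 = -0.2835 → -0.28
Risk-neutral Pr[S_T < K] = N(−d₂) = N(0.28) = 0.6103

0.6103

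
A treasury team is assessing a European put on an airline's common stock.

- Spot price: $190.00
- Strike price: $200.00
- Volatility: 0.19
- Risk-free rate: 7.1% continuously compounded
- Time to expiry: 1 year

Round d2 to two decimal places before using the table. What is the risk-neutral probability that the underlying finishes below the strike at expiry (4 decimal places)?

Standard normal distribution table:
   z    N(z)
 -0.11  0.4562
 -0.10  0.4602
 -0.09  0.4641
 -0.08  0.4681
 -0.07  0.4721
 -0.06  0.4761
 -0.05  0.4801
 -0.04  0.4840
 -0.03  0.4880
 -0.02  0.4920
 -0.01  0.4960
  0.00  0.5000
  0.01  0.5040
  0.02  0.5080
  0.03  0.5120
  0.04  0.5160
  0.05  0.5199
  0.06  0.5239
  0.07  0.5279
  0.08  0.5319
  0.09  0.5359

0.4960

σ√T = 0.19·√1 = 0.1900
d₁ = [ln(190/200) + (0.071 + ½·0.19²)·1] / (σ√T) = (-0.0513 + 0.0890) / 0.1900 = 0.1987 which rounds to 0.20
d₂ = 0.1987 − 0.1900 = 0.0087 which rounds to 0.01
Pr(exercise) under Q = N(−d₂) = N(-0.01) = 0.4960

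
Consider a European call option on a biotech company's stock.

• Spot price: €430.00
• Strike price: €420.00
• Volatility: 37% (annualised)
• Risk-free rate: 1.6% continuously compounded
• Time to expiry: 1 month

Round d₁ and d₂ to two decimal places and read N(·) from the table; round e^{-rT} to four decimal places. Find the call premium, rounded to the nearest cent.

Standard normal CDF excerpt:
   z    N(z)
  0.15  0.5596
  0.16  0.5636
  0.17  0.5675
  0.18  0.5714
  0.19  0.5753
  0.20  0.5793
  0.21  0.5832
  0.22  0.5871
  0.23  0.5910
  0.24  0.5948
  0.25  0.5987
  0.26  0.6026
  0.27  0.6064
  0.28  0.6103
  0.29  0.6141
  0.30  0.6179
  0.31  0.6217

σ√T = 0.37·√0.08333 = 0.1068
ln(S/K) + (r + σ²/2)T = ln(430/420) + (0.016 + 0.37²/2)·0.08333 = 0.0235 + 0.0070 = 0.0306
d₁ = 0.0306 / 0.1068 = 0.2862 → 0.29
d₂ = d₁ − σ√T = 0.2862 − 0.1068 = 0.1794 → 0.18
exp(−rT) = exp(−0.016·0.08333) = 0.9987
C = 430·N(0.29) − 420·0.9987·N(0.18) = 430·0.6141 − 420·0.9987·0.5714 = 264.0630 − 239.6760 = 24.3870

€24.39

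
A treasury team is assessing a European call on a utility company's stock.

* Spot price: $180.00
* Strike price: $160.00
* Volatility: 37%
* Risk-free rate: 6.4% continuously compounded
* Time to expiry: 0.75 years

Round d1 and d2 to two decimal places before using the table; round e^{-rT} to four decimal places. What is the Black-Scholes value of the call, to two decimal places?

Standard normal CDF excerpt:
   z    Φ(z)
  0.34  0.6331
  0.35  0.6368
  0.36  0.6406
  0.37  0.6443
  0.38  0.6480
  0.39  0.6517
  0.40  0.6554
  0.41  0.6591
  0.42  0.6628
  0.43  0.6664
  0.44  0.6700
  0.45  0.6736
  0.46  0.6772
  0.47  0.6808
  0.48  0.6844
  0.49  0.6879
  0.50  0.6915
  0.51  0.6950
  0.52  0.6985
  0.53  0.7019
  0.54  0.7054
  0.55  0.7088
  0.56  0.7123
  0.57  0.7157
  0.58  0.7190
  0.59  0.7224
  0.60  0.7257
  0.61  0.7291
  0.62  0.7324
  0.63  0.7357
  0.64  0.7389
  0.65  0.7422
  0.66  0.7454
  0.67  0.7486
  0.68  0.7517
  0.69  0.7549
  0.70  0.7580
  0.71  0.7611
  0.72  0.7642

T = 0.75;  σ√T = 0.3204
d₁ = [ln(180/160) + (0.064 + 0.37²/2)·0.75] / 0.3204 = [0.1178 + 0.0993] / 0.3204 = 0.6776 → 0.68
d₂ = d₁ − σ√T = 0.6776 − 0.3204 = 0.3572 → 0.36
exp(−rT) = exp(−0.064·0.75) = 0.9531
C = 180·N(0.68) − 160·0.9531·N(0.36) = 180·0.7517 − 160·0.9531·0.6406 = 135.3060 − 97.6889 = 37.6171

$37.62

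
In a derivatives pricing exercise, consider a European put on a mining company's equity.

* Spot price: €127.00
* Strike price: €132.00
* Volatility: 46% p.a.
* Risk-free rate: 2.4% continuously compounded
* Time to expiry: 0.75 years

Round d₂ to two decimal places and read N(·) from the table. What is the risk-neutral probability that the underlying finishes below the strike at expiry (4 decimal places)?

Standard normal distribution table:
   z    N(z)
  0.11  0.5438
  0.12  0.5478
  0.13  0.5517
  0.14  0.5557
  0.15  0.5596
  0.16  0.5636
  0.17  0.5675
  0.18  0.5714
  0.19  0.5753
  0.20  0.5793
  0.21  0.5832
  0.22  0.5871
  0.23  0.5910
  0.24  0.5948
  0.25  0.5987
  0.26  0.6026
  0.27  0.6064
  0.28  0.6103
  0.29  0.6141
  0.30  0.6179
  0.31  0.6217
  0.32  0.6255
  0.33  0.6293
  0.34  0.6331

0.5987

σ√T = 0.46 × 0.8660 = 0.3984
ln(S/K) + (r + σ²/2)T = ln(127/132) + (0.024 + 0.46²/2)·0.75 = -0.0386 + 0.0973 = 0.0587
d₁ = 0.0587 / 0.3984 = 0.1474 ≈ 0.15
d₂ = d₁ − σ√T = 0.1474 − 0.3984 = -0.2509 ≈ -0.25
Risk-neutral Pr[S_T < K] = N(−d₂) = N(0.25) = 0.5987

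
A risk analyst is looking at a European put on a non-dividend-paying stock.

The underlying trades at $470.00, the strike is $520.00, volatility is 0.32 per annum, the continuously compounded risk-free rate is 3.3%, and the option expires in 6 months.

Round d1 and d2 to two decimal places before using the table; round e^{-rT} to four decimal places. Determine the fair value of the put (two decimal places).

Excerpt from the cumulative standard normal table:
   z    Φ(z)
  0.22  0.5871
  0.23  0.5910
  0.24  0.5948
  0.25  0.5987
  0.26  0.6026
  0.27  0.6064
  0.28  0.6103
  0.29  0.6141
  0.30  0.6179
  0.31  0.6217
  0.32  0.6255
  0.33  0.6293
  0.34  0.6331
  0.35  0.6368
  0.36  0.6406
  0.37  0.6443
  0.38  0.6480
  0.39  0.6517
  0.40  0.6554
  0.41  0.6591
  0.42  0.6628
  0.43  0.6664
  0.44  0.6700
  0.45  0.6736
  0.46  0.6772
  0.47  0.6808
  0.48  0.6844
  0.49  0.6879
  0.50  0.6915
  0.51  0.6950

σ√T = 0.32·√0.5 = 0.2263
d₁ = [ln(470/520) + (0.033 + 0.32²/2)·0.5] / 0.2263 = [-0.1011 + 0.0421] / 0.2263 = -0.2607 ≈ -0.26
d₂ = d₁ − σ√T = -0.2607 − 0.2263 = -0.4870 ≈ -0.49
exp(−rT) = exp(−0.033·0.5) = 0.9836
N(−d₂) = N(0.49) = 0.6879;  N(−d₁) = N(0.26) = 0.6026
P = 520·0.9836·0.6879 − 470·0.6026 = 351.8416 − 283.2220 = 68.6196

$68.62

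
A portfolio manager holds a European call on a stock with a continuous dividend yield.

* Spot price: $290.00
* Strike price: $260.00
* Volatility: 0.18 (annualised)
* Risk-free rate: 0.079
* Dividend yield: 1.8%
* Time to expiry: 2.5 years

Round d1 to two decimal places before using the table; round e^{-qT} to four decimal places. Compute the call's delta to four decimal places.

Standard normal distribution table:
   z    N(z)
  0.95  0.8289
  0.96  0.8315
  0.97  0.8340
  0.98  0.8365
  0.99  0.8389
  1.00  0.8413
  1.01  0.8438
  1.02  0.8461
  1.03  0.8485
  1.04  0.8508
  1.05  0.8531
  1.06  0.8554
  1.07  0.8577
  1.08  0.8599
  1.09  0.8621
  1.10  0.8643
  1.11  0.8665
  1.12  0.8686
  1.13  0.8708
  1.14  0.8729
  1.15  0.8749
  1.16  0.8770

0.8178

σ√T = 0.18 × 1.5811 = 0.2846
d₁ = [ln(290/260) + (0.079 − 0.018 + 0.18²/2)·2.5] / 0.2846 = [0.1092 + 0.1930] / 0.2846 = 1.0618 → 1.06
N(d₁) = N(1.06) = 0.8554
Δ_call = e^(−qT)·N(d₁) = 0.9560·0.8554 = 0.8178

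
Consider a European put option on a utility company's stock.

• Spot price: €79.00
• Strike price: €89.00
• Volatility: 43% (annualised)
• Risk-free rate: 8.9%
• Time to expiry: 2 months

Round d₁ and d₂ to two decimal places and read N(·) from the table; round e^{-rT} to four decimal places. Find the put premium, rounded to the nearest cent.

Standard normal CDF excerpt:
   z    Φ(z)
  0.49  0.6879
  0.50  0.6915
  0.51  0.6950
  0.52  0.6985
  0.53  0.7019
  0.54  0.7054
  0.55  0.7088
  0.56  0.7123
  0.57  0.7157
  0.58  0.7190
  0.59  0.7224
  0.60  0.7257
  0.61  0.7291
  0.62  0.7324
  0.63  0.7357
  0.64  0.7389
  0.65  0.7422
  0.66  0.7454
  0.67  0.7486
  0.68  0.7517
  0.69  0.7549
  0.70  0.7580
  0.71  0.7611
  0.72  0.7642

€11.01

σ√T = 0.43·√0.1667 = 0.1755
d₁ = [ln(79/89) + (0.089 + ½·0.43²)·0.1667] / (σ√T) = (-0.1192 + 0.0302) / 0.1755 = -0.5067 which rounds to -0.51
d₂ = -0.5067 − 0.1755 = -0.6822 which rounds to -0.68
exp(−rT) = exp(−0.089·0.1667) = 0.9853
N(−d₂) = N(0.68) = 0.7517;  N(−d₁) = N(0.51) = 0.6950
P = 89·0.9853·0.7517 − 79·0.6950 = 65.9179 − 54.9050 = 11.0129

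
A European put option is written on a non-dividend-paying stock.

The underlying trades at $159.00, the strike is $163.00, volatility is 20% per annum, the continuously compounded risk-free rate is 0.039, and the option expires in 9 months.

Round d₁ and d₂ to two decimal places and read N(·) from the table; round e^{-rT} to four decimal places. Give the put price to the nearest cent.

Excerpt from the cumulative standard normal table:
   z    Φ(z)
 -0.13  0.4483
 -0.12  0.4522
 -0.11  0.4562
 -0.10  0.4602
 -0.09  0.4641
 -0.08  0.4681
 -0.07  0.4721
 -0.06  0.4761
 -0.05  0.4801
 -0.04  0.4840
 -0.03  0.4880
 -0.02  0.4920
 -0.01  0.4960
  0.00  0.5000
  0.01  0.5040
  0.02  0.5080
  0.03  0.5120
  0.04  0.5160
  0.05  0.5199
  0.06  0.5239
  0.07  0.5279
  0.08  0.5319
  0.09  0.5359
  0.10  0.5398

σ√T = 0.2 × 0.8660 = 0.1732
d₁ = [ln(159/163) + (0.039 + ½·0.2²)·0.75] / (σ√T) = (-0.0248 + 0.0443) / 0.1732 = 0.1120 which rounds to 0.11
d₂ = 0.1120 − 0.1732 = -0.0612 which rounds to -0.06
e^(−rT) = e^(−0.039·0.75) = 0.9712
N(−d₂) = N(0.06) = 0.5239;  N(−d₁) = N(-0.11) = 0.4562
P = 163·0.9712·0.5239 − 159·0.4562 = 82.9363 − 72.5358 = 10.4005

$10.40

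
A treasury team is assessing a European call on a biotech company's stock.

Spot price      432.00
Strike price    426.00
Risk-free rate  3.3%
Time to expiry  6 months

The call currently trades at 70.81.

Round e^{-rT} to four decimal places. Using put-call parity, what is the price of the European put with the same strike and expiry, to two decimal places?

57.82

exp(−rT) = exp(−0.033·0.5) = 0.9836
Put-call parity: C − P = S − K·e^(−rT) = 432 − 426·0.9836 = 432 − 419.0136 = 12.9864
P = C − (C − P) = 70.81 − (12.9864) = 57.8236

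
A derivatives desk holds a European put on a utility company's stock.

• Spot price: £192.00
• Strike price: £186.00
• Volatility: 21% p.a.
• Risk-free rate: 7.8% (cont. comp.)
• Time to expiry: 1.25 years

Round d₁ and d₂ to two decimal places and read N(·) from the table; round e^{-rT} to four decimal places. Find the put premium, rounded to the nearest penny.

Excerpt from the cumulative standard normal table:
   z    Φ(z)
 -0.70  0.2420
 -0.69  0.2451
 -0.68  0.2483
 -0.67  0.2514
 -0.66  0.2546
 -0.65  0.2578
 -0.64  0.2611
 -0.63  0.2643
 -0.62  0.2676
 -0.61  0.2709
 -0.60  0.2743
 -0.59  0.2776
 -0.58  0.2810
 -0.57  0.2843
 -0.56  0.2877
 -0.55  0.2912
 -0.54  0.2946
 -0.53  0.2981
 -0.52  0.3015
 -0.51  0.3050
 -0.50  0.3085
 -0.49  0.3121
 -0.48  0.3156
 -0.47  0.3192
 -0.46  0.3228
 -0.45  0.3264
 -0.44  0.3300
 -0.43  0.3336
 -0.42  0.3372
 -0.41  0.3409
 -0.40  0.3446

£8.02

σ√T = 0.21·√1.25 = 0.2348
d₁ = [ln(192/186) + (0.078 + 0.21²/2)·1.25] / 0.2348 = [0.0317 + 0.1251] / 0.2348 = 0.6679 ≈ 0.67
d₂ = d₁ − σ√T = 0.6679 − 0.2348 = 0.4331 ≈ 0.43
exp(−rT) = exp(−0.078·1.25) = 0.9071
P = 186·0.9071·N(-0.43) − 192·N(-0.67) = 186·0.9071·0.3336 − 192·0.2514 = 56.2852 − 48.2688 = 8.0164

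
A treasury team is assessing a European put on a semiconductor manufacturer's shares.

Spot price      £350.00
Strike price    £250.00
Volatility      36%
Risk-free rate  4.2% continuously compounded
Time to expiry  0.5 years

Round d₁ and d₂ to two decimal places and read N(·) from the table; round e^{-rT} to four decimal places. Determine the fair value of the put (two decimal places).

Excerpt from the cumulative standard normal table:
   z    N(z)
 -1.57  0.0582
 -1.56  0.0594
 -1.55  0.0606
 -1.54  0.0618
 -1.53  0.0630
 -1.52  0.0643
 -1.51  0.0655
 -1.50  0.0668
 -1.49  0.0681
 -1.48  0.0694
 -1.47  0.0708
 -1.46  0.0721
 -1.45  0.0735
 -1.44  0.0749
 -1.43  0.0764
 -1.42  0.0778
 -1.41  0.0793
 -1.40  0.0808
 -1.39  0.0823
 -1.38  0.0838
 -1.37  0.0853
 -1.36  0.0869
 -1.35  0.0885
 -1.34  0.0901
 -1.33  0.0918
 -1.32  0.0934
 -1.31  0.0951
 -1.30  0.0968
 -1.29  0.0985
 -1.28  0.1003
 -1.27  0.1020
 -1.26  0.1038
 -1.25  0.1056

£2.50

σ√T = 0.36·√0.5 = 0.2546
d₁ = [ln(350/250) + (0.042 + 0.36²/2)·0.5] / 0.2546 = [0.3365 + 0.0534] / 0.2546 = 1.5316 ≈ 1.53
d₂ = d₁ − σ√T = 1.5316 − 0.2546 = 1.2770 ≈ 1.28
exp(−rT) = exp(−0.042·0.5) = 0.9792
P = 250·0.9792·N(-1.28) − 350·N(-1.53) = 250·0.9792·0.1003 − 350·0.0630 = 24.5534 − 22.0500 = 2.5034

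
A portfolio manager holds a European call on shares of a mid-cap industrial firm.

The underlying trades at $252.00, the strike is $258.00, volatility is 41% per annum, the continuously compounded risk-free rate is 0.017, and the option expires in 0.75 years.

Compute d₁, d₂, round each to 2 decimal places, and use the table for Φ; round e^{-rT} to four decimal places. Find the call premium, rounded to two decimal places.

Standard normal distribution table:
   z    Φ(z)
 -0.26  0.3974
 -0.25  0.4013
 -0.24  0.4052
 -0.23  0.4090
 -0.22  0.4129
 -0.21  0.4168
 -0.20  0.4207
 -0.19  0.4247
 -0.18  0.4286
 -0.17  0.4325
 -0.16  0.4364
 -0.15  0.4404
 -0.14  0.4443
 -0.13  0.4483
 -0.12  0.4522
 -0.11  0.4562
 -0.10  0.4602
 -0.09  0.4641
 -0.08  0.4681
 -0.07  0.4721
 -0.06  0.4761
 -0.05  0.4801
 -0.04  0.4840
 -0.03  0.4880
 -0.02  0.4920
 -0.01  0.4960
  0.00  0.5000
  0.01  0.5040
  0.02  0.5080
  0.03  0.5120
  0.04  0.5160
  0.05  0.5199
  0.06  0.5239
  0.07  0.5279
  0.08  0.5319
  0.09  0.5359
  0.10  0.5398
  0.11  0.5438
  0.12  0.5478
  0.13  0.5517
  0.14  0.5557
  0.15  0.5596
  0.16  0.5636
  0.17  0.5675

$34.85

T = 0.75;  σ√T = 0.3551
ln(S/K) + (r + σ²/2)T = ln(252/258) + (0.017 + 0.41²/2)·0.75 = -0.0235 + 0.0758 = 0.0523
d₁ = 0.0523 / 0.3551 = 0.1472 ⇒ 0.15
d₂ = d₁ − σ√T = 0.1472 − 0.3551 = -0.2079 ⇒ -0.21
exp(−rT) = exp(−0.017·0.75) = 0.9873
C = 252·N(0.15) − 258·0.9873·N(-0.21) = 252·0.5596 − 258·0.9873·0.4168 = 141.0192 − 106.1687 = 34.8505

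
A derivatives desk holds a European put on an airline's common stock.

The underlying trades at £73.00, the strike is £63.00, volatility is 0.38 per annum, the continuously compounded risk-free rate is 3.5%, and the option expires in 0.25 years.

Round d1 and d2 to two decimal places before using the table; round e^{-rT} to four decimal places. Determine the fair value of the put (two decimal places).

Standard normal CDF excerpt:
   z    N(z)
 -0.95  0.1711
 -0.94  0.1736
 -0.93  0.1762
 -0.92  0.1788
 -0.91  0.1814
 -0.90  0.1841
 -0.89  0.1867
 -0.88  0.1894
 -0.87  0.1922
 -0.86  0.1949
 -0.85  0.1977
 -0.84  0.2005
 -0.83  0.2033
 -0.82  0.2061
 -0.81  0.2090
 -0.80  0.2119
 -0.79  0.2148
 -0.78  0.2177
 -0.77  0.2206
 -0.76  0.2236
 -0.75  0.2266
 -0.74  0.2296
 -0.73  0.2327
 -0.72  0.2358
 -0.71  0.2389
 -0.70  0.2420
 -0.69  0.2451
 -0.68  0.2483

£1.48

T = 0.25;  σ√T = 0.1900
d₁ = [ln(73/63) + (0.035 + 0.38²/2)·0.25] / 0.1900 = [0.1473 + 0.0268] / 0.1900 = 0.9164 which rounds to 0.92
d₂ = d₁ − σ√T = 0.9164 − 0.1900 = 0.7264 which rounds to 0.73
e^(−rT) = e^(−0.035·0.25) = 0.9913
N(−d₂) = N(-0.73) = 0.2327;  N(−d₁) = N(-0.92) = 0.1788
P = 63·0.9913·0.2327 − 73·0.1788 = 14.5326 − 13.0524 = 1.4802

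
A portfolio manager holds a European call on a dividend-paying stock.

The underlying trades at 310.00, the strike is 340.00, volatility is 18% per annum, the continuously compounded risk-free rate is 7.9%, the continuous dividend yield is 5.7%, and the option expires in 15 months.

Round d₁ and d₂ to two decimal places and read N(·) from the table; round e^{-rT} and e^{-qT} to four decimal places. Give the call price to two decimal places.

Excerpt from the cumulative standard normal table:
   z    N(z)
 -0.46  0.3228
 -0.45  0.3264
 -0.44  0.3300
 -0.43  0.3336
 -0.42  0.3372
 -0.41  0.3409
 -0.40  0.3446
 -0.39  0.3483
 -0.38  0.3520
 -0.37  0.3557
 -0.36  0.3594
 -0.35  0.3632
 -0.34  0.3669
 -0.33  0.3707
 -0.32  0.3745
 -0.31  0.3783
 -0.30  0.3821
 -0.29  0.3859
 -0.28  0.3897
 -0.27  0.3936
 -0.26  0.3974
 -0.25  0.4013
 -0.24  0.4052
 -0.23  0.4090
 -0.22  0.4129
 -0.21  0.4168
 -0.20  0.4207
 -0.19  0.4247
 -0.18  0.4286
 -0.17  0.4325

T = 1.25;  σ√T = 0.2012
d₁ = [ln(310/340) + (0.079 − 0.057 + ½·0.18²)·1.25] / (σ√T) = (-0.0924 + 0.0478) / 0.2012 = -0.2217 ≈ -0.22
d₂ = -0.2217 − 0.2012 = -0.4230 ≈ -0.42
e^(−qT) = e^(−0.057·1.25) = 0.9312;  e^(−rT) = e^(−0.079·1.25) = 0.9060
N(d₁) = N(-0.22) = 0.4129;  N(d₂) = N(-0.42) = 0.3372
C = 310·0.9312·0.4129 − 340·0.9060·0.3372 = 119.1927 − 103.8711 = 15.3216

15.32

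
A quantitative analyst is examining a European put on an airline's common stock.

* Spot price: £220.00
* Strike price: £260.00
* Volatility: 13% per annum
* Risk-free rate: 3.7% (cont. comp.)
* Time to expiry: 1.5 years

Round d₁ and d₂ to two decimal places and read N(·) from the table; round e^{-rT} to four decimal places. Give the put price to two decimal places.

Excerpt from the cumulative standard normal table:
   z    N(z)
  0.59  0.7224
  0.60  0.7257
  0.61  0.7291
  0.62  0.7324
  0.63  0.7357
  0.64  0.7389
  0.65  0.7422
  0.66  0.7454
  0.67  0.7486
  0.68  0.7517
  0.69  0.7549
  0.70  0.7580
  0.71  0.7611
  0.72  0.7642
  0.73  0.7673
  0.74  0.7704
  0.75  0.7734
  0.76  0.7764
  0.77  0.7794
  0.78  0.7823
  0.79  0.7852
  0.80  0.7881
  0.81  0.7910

σ√T = 0.13·√1.5 = 0.1592
d₁ = [ln(220/260) + (0.037 + 0.13²/2)·1.5] / 0.1592 = [-0.1671 + 0.0682] / 0.1592 = -0.6210 ≈ -0.62
d₂ = d₁ − σ√T = -0.6210 − 0.1592 = -0.7803 ≈ -0.78
exp(−rT) = exp(−0.037·1.5) = 0.9460
N(−d₂) = N(0.78) = 0.7823;  N(−d₁) = N(0.62) = 0.7324
P = 260·0.9460·0.7823 − 220·0.7324 = 192.4145 − 161.1280 = 31.2865

£31.29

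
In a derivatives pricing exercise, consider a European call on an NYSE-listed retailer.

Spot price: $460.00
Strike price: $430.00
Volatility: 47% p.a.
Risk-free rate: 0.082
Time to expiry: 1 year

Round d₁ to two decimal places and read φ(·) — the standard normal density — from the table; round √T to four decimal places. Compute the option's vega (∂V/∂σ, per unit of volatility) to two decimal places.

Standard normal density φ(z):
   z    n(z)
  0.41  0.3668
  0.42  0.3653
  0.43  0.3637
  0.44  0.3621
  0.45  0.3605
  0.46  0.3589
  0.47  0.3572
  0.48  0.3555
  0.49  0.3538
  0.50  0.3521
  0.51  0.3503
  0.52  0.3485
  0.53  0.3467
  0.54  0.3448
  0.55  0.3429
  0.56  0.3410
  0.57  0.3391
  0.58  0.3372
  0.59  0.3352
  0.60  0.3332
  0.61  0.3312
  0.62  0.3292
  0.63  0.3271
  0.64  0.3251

σ√T = 0.47 × 1.0000 = 0.4700
d₁ = [ln(460/430) + (0.082 + ½·0.47²)·1] / (σ√T) = (0.0674 + 0.1925) / 0.4700 = 0.5530 ≈ 0.55
√T = √1 = 1.0000
φ(d₁) = φ(0.55) = 0.3429
vega = S·φ(d₁)·√T = 460·0.3429·1.0000 = 157.7340

157.73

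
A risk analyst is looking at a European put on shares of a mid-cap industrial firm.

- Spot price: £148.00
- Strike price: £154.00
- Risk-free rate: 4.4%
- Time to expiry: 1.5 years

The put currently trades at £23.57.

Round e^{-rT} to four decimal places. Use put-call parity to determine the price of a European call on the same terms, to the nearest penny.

exp(−rT) = exp(−0.044·1.5) = 0.9361
Put-call parity: C − P = S − K·e^(−rT) = 148 − 154·0.9361 = 148 − 144.1594 = 3.8406
C = P + (C − P) = 23.57 + (3.8406) = 27.4106

£27.41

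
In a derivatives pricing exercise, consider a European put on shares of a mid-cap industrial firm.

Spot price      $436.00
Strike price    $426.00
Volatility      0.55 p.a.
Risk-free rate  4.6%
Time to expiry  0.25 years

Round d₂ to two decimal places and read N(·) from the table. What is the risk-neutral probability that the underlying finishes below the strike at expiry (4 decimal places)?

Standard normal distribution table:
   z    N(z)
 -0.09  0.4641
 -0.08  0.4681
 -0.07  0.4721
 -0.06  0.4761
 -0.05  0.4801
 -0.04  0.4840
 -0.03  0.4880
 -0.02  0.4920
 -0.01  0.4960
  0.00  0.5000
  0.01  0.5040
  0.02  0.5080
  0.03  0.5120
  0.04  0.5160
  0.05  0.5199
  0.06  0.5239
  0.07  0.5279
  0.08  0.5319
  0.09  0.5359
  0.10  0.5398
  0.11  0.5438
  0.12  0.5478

0.5040

σ√T = 0.55·√0.25 = 0.2750
d₁ = [ln(436/426) + (0.046 + 0.55²/2)·0.25] / 0.2750 = [0.0232 + 0.0493] / 0.2750 = 0.2637 ≈ 0.26
d₂ = d₁ − σ√T = 0.2637 − 0.2750 = -0.0113 ≈ -0.01
Pr(exercise) under Q = N(−d₂) = N(0.01) = 0.5040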